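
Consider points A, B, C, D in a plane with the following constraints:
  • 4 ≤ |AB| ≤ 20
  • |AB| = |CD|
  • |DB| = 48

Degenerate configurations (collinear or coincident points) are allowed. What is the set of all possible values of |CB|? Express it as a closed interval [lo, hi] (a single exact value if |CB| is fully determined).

|CB| ∈ [28, 68]  (≈ [28.0000, 68.0000])

|AB| ∈ [4, 20]
|BD| ∈ {48}
|CD| ∈ [4, 20]
|AD| ∈ [28, 68]
|BC| ∈ [28, 68]
|AC| ∈ [8, 88]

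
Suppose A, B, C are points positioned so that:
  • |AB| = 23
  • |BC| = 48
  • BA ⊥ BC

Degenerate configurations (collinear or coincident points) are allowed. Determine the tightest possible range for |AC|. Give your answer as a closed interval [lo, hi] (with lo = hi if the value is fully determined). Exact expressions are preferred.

|AC| = √(2833)  (≈ 53.2259)

|AB| ∈ {23}
|BC| ∈ {48}
|AC| ∈ {√(2833)}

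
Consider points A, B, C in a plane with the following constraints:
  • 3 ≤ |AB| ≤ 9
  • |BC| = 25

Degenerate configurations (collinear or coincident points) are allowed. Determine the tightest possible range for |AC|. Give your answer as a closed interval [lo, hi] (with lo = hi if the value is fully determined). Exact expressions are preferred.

|AB| ∈ [3, 9]
|BC| ∈ {25}
|AC| ∈ [16, 34]

|AC| ∈ [16, 34]  (≈ [16.0000, 34.0000])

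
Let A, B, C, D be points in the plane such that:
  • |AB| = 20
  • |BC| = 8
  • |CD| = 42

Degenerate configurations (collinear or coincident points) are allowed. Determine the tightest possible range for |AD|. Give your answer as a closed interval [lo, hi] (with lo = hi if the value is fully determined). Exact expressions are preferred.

|AD| ∈ [14, 70]  (≈ [14.0000, 70.0000])

|AB| ∈ {20}
|BC| ∈ {8}
|CD| ∈ {42}
|AC| ∈ [12, 28]
|BD| ∈ [34, 50]
|AD| ∈ [14, 70]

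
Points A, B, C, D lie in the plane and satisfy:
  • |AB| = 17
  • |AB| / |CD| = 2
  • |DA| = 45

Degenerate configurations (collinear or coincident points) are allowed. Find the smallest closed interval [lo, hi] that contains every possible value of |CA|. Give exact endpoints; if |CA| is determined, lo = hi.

|AB| ∈ {17}
|AD| ∈ {45}
|CD| ∈ {17/2}
|BD| ∈ [28, 62]
|AC| ∈ [73/2, 107/2]
|BC| ∈ [39/2, 141/2]

|CA| ∈ [73/2, 107/2]  (≈ [36.5000, 53.5000])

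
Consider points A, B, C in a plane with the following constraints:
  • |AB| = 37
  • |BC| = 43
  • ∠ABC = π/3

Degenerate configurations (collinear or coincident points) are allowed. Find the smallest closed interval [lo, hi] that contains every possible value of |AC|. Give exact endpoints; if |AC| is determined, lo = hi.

|AB| ∈ {37}
|BC| ∈ {43}
|AC| ∈ {√(1627)}

|AC| = √(1627)  (≈ 40.3361)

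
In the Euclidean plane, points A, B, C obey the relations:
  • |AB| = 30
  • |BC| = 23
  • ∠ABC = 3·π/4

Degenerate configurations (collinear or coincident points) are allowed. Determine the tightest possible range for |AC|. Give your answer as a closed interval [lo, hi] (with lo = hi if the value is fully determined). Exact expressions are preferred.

|AB| ∈ {30}
|BC| ∈ {23}
|AC| ∈ {√(690·√(2) + 1429)}

|AC| = √(690·√(2) + 1429)  (≈ 49.0388)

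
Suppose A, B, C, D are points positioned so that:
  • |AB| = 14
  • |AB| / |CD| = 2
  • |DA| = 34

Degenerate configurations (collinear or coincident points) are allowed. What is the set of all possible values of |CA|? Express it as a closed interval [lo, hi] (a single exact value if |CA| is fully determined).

|AB| ∈ {14}
|AD| ∈ {34}
|CD| ∈ {7}
|BD| ∈ [20, 48]
|AC| ∈ [27, 41]
|BC| ∈ [13, 55]

|CA| ∈ [27, 41]  (≈ [27.0000, 41.0000])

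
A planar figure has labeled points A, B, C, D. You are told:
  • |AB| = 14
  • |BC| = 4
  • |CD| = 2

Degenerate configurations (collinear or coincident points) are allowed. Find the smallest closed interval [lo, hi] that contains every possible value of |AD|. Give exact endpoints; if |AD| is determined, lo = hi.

|AD| ∈ [8, 20]  (≈ [8.0000, 20.0000])

|AB| ∈ {14}
|BC| ∈ {4}
|CD| ∈ {2}
|AC| ∈ [10, 18]
|BD| ∈ [2, 6]
|AD| ∈ [8, 20]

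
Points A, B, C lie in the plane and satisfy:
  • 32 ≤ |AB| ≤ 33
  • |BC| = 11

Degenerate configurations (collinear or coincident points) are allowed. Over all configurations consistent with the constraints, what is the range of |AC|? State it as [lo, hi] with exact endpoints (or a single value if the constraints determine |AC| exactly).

|AB| ∈ [32, 33]
|BC| ∈ {11}
|AC| ∈ [21, 44]

|AC| ∈ [21, 44]  (≈ [21.0000, 44.0000])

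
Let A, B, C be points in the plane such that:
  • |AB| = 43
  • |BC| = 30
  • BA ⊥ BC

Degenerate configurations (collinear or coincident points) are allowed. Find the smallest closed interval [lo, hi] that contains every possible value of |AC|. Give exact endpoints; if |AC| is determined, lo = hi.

|AC| = √(2749)  (≈ 52.4309)

|AB| ∈ {43}
|BC| ∈ {30}
|AC| ∈ {√(2749)}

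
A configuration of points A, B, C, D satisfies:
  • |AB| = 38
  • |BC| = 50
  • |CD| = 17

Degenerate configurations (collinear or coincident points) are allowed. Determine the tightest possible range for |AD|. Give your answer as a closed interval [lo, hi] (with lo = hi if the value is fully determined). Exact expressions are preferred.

|AB| ∈ {38}
|BC| ∈ {50}
|CD| ∈ {17}
|AC| ∈ [12, 88]
|BD| ∈ [33, 67]
|AD| ∈ [0, 105]

|AD| ∈ [0, 105]  (≈ [0.0000, 105.0000])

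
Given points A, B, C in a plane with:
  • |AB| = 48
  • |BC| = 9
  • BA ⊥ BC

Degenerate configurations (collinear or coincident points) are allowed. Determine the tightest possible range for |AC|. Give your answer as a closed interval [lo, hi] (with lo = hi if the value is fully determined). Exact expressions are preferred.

|AB| ∈ {48}
|BC| ∈ {9}
|AC| ∈ {3·√(265)}

|AC| = 3·√(265)  (≈ 48.8365)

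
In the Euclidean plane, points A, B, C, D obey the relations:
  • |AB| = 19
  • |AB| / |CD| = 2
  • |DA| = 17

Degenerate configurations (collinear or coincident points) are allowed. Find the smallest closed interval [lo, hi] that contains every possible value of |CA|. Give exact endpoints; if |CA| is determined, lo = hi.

|AB| ∈ {19}
|AD| ∈ {17}
|CD| ∈ {19/2}
|BD| ∈ [2, 36]
|AC| ∈ [15/2, 53/2]
|BC| ∈ [0, 91/2]

|CA| ∈ [15/2, 53/2]  (≈ [7.5000, 26.5000])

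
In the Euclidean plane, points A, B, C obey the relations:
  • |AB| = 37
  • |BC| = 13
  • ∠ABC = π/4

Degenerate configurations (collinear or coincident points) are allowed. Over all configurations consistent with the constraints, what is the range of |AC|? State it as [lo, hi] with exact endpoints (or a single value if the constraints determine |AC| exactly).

|AB| ∈ {37}
|BC| ∈ {13}
|AC| ∈ {√(1538 - 481·√(2))}

|AC| = √(1538 - 481·√(2))  (≈ 29.2876)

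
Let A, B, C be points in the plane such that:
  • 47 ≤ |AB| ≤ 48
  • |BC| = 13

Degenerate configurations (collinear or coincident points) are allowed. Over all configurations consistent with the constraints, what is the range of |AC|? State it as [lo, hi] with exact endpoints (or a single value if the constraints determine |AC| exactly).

|AC| ∈ [34, 61]  (≈ [34.0000, 61.0000])

|AB| ∈ [47, 48]
|BC| ∈ {13}
|AC| ∈ [34, 61]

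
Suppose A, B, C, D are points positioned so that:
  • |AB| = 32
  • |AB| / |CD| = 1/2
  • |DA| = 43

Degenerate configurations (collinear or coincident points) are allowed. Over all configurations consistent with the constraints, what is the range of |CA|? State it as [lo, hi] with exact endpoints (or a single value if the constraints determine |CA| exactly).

|AB| ∈ {32}
|AD| ∈ {43}
|CD| ∈ {64}
|BD| ∈ [11, 75]
|AC| ∈ [21, 107]
|BC| ∈ [0, 139]

|CA| ∈ [21, 107]  (≈ [21.0000, 107.0000])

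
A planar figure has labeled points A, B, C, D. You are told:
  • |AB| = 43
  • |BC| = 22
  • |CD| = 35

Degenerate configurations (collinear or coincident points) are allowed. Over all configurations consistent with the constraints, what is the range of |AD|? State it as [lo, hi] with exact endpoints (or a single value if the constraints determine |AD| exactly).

|AD| ∈ [0, 100]  (≈ [0.0000, 100.0000])

|AB| ∈ {43}
|BC| ∈ {22}
|CD| ∈ {35}
|AC| ∈ [21, 65]
|BD| ∈ [13, 57]
|AD| ∈ [0, 100]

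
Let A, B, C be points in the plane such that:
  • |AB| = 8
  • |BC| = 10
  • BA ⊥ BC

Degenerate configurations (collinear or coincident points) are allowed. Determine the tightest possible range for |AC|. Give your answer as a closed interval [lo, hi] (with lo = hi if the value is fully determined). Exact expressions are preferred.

|AC| = 2·√(41)  (≈ 12.8062)

|AB| ∈ {8}
|BC| ∈ {10}
|AC| ∈ {2·√(41)}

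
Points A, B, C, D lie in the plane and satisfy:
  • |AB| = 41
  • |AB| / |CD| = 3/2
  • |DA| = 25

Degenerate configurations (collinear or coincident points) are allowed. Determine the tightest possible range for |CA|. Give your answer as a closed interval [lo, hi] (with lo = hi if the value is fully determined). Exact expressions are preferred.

|CA| ∈ [7/3, 157/3]  (≈ [2.3333, 52.3333])

|AB| ∈ {41}
|AD| ∈ {25}
|CD| ∈ {82/3}
|BD| ∈ [16, 66]
|AC| ∈ [7/3, 157/3]
|BC| ∈ [0, 280/3]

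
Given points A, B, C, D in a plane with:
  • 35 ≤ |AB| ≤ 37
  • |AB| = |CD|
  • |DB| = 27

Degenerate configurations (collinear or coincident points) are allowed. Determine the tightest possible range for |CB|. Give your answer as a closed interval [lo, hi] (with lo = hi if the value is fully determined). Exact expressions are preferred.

|CB| ∈ [8, 64]  (≈ [8.0000, 64.0000])

|AB| ∈ [35, 37]
|BD| ∈ {27}
|CD| ∈ [35, 37]
|AD| ∈ [8, 64]
|BC| ∈ [8, 64]
|AC| ∈ [0, 101]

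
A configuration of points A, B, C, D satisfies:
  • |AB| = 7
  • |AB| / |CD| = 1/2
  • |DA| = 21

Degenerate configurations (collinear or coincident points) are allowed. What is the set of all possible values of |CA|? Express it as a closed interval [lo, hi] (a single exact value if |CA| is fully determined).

|AB| ∈ {7}
|AD| ∈ {21}
|CD| ∈ {14}
|BD| ∈ [14, 28]
|AC| ∈ [7, 35]
|BC| ∈ [0, 42]

|CA| ∈ [7, 35]  (≈ [7.0000, 35.0000])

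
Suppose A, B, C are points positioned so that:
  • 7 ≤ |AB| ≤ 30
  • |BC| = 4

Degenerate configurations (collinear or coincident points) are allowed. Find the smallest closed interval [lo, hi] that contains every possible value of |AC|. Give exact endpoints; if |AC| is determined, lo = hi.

|AB| ∈ [7, 30]
|BC| ∈ {4}
|AC| ∈ [3, 34]

|AC| ∈ [3, 34]  (≈ [3.0000, 34.0000])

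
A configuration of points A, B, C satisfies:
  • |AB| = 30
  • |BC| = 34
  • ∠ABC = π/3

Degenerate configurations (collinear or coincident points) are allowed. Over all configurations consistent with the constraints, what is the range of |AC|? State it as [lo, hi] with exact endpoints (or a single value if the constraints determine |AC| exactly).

|AC| = 2·√(259)  (≈ 32.1870)

|AB| ∈ {30}
|BC| ∈ {34}
|AC| ∈ {2·√(259)}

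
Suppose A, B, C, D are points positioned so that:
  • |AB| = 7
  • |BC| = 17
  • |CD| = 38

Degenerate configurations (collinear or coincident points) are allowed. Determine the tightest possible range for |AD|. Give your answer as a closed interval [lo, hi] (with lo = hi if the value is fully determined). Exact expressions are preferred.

|AD| ∈ [14, 62]  (≈ [14.0000, 62.0000])

|AB| ∈ {7}
|BC| ∈ {17}
|CD| ∈ {38}
|AC| ∈ [10, 24]
|BD| ∈ [21, 55]
|AD| ∈ [14, 62]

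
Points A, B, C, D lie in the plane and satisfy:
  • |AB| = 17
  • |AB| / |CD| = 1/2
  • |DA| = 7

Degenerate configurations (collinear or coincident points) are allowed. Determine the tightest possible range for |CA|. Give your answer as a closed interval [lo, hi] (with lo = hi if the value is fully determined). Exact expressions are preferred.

|CA| ∈ [27, 41]  (≈ [27.0000, 41.0000])

|AB| ∈ {17}
|AD| ∈ {7}
|CD| ∈ {34}
|BD| ∈ [10, 24]
|AC| ∈ [27, 41]
|BC| ∈ [10, 58]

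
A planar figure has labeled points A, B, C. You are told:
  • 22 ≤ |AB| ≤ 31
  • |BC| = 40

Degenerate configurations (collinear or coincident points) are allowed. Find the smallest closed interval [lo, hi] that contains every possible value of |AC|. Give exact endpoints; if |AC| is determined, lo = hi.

|AC| ∈ [9, 71]  (≈ [9.0000, 71.0000])

|AB| ∈ [22, 31]
|BC| ∈ {40}
|AC| ∈ [9, 71]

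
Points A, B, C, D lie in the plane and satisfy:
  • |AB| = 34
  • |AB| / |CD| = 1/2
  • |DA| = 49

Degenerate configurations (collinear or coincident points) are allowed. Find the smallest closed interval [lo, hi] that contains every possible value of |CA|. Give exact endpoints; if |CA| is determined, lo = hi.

|CA| ∈ [19, 117]  (≈ [19.0000, 117.0000])

|AB| ∈ {34}
|AD| ∈ {49}
|CD| ∈ {68}
|BD| ∈ [15, 83]
|AC| ∈ [19, 117]
|BC| ∈ [0, 151]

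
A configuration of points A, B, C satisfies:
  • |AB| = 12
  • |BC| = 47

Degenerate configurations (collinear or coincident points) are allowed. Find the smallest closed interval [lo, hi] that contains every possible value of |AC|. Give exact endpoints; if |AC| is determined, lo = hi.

|AB| ∈ {12}
|BC| ∈ {47}
|AC| ∈ [35, 59]

|AC| ∈ [35, 59]  (≈ [35.0000, 59.0000])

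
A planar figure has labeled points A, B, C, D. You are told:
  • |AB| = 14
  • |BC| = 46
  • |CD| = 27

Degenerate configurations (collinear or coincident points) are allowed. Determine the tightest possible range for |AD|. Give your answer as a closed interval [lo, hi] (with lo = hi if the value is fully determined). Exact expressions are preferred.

|AB| ∈ {14}
|BC| ∈ {46}
|CD| ∈ {27}
|AC| ∈ [32, 60]
|BD| ∈ [19, 73]
|AD| ∈ [5, 87]

|AD| ∈ [5, 87]  (≈ [5.0000, 87.0000])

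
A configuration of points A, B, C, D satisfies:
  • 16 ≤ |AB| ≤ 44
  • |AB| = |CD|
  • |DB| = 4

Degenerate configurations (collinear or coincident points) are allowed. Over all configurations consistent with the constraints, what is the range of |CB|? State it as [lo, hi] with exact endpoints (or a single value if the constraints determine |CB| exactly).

|AB| ∈ [16, 44]
|BD| ∈ {4}
|CD| ∈ [16, 44]
|AD| ∈ [12, 48]
|BC| ∈ [12, 48]
|AC| ∈ [0, 92]

|CB| ∈ [12, 48]  (≈ [12.0000, 48.0000])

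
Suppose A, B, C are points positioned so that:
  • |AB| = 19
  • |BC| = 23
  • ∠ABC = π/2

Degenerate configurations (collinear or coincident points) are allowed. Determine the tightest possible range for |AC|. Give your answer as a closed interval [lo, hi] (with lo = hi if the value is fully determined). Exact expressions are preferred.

|AB| ∈ {19}
|BC| ∈ {23}
|AC| ∈ {√(890)}

|AC| = √(890)  (≈ 29.8329)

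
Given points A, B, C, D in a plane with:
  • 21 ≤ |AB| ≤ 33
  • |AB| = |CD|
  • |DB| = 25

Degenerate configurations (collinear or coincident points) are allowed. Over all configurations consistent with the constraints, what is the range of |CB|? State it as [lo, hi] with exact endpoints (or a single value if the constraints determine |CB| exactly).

|CB| ∈ [0, 58]  (≈ [0.0000, 58.0000])

|AB| ∈ [21, 33]
|BD| ∈ {25}
|CD| ∈ [21, 33]
|AD| ∈ [0, 58]
|BC| ∈ [0, 58]
|AC| ∈ [0, 91]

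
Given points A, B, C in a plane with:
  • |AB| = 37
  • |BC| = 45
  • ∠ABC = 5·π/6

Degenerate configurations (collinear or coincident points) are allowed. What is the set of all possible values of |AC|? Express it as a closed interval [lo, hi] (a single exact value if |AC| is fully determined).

|AC| = √(1665·√(3) + 3394)  (≈ 79.2330)

|AB| ∈ {37}
|BC| ∈ {45}
|AC| ∈ {√(1665·√(3) + 3394)}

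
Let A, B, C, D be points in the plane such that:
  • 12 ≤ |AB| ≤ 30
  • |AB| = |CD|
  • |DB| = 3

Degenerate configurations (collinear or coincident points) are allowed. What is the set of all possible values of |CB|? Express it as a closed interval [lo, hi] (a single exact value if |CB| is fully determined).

|AB| ∈ [12, 30]
|BD| ∈ {3}
|CD| ∈ [12, 30]
|AD| ∈ [9, 33]
|BC| ∈ [9, 33]
|AC| ∈ [0, 63]

|CB| ∈ [9, 33]  (≈ [9.0000, 33.0000])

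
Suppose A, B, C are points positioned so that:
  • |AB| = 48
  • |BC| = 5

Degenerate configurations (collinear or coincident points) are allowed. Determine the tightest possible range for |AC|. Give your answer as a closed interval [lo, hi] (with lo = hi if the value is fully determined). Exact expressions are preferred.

|AC| ∈ [43, 53]  (≈ [43.0000, 53.0000])

|AB| ∈ {48}
|BC| ∈ {5}
|AC| ∈ [43, 53]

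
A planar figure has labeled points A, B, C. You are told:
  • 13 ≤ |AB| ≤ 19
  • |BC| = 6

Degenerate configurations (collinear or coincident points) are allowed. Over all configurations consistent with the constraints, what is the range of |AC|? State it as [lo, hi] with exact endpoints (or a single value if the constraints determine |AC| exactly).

|AB| ∈ [13, 19]
|BC| ∈ {6}
|AC| ∈ [7, 25]

|AC| ∈ [7, 25]  (≈ [7.0000, 25.0000])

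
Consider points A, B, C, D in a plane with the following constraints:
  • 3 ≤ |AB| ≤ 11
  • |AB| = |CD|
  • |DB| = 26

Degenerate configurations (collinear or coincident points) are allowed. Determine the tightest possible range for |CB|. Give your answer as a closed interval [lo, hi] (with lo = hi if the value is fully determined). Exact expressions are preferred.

|CB| ∈ [15, 37]  (≈ [15.0000, 37.0000])

|AB| ∈ [3, 11]
|BD| ∈ {26}
|CD| ∈ [3, 11]
|AD| ∈ [15, 37]
|BC| ∈ [15, 37]
|AC| ∈ [4, 48]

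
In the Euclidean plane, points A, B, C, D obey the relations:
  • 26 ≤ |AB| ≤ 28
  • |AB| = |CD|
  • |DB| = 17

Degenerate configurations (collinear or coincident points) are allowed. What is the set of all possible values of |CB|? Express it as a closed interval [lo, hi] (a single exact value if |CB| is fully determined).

|AB| ∈ [26, 28]
|BD| ∈ {17}
|CD| ∈ [26, 28]
|AD| ∈ [9, 45]
|BC| ∈ [9, 45]
|AC| ∈ [0, 73]

|CB| ∈ [9, 45]  (≈ [9.0000, 45.0000])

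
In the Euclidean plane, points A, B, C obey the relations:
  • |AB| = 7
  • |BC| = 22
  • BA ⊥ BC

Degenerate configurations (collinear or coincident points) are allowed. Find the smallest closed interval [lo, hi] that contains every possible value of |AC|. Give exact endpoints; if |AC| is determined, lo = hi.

|AC| = √(533)  (≈ 23.0868)

|AB| ∈ {7}
|BC| ∈ {22}
|AC| ∈ {√(533)}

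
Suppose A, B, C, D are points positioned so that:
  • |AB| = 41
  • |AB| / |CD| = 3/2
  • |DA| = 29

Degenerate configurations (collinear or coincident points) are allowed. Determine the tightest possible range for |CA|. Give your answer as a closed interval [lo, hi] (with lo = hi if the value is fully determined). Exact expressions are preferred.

|AB| ∈ {41}
|AD| ∈ {29}
|CD| ∈ {82/3}
|BD| ∈ [12, 70]
|AC| ∈ [5/3, 169/3]
|BC| ∈ [0, 292/3]

|CA| ∈ [5/3, 169/3]  (≈ [1.6667, 56.3333])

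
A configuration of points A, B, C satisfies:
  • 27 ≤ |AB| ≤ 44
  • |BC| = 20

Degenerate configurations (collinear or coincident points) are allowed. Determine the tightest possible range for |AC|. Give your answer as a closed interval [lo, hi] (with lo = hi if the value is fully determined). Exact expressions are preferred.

|AC| ∈ [7, 64]  (≈ [7.0000, 64.0000])

|AB| ∈ [27, 44]
|BC| ∈ {20}
|AC| ∈ [7, 64]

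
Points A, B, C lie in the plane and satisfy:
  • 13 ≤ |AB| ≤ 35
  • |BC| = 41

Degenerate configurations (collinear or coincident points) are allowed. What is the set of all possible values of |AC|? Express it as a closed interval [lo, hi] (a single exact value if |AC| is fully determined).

|AB| ∈ [13, 35]
|BC| ∈ {41}
|AC| ∈ [6, 76]

|AC| ∈ [6, 76]  (≈ [6.0000, 76.0000])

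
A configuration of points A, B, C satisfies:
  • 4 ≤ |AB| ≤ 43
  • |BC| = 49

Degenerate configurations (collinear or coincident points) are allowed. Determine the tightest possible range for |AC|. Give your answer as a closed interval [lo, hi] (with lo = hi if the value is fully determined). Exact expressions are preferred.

|AC| ∈ [6, 92]  (≈ [6.0000, 92.0000])

|AB| ∈ [4, 43]
|BC| ∈ {49}
|AC| ∈ [6, 92]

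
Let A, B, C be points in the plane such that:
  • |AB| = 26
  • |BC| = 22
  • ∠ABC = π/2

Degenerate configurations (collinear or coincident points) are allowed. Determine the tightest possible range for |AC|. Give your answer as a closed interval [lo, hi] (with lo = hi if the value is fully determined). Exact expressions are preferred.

|AC| = 2·√(290)  (≈ 34.0588)

|AB| ∈ {26}
|BC| ∈ {22}
|AC| ∈ {2·√(290)}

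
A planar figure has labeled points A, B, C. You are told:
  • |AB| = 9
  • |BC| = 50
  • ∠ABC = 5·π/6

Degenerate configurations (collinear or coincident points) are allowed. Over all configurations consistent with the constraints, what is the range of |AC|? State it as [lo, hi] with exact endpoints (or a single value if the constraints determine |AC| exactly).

|AB| ∈ {9}
|BC| ∈ {50}
|AC| ∈ {√(450·√(3) + 2581)}

|AC| = √(450·√(3) + 2581)  (≈ 57.9692)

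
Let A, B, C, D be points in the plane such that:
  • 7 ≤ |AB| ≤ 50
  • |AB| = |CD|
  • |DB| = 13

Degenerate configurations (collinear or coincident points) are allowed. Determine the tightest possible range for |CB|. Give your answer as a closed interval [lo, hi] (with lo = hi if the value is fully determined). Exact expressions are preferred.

|AB| ∈ [7, 50]
|BD| ∈ {13}
|CD| ∈ [7, 50]
|AD| ∈ [0, 63]
|BC| ∈ [0, 63]
|AC| ∈ [0, 113]

|CB| ∈ [0, 63]  (≈ [0.0000, 63.0000])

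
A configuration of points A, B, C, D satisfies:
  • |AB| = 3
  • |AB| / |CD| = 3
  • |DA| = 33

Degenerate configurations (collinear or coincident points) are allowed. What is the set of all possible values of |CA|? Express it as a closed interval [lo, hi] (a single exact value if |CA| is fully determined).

|CA| ∈ [32, 34]  (≈ [32.0000, 34.0000])

|AB| ∈ {3}
|AD| ∈ {33}
|CD| ∈ {1}
|BD| ∈ [30, 36]
|AC| ∈ [32, 34]
|BC| ∈ [29, 37]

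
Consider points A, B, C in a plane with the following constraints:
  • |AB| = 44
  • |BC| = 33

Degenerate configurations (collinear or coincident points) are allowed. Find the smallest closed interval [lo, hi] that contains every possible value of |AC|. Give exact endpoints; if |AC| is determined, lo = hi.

|AC| ∈ [11, 77]  (≈ [11.0000, 77.0000])

|AB| ∈ {44}
|BC| ∈ {33}
|AC| ∈ [11, 77]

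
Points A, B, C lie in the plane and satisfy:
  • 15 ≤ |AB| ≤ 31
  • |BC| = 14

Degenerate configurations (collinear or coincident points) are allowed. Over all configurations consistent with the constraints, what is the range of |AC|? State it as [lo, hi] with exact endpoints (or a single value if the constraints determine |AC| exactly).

|AC| ∈ [1, 45]  (≈ [1.0000, 45.0000])

|AB| ∈ [15, 31]
|BC| ∈ {14}
|AC| ∈ [1, 45]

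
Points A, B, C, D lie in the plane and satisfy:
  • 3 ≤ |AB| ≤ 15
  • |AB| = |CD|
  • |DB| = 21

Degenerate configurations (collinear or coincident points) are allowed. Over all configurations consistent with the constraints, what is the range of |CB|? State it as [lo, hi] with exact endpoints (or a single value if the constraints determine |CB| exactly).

|AB| ∈ [3, 15]
|BD| ∈ {21}
|CD| ∈ [3, 15]
|AD| ∈ [6, 36]
|BC| ∈ [6, 36]
|AC| ∈ [0, 51]

|CB| ∈ [6, 36]  (≈ [6.0000, 36.0000])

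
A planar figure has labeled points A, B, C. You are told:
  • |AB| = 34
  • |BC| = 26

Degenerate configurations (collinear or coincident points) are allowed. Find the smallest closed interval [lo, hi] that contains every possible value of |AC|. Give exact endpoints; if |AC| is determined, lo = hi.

|AB| ∈ {34}
|BC| ∈ {26}
|AC| ∈ [8, 60]

|AC| ∈ [8, 60]  (≈ [8.0000, 60.0000])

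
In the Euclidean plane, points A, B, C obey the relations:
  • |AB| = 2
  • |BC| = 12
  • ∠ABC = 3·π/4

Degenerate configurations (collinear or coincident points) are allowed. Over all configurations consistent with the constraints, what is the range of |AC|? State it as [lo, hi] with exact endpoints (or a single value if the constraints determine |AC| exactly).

|AB| ∈ {2}
|BC| ∈ {12}
|AC| ∈ {2·√(6·√(2) + 37)}

|AC| = 2·√(6·√(2) + 37)  (≈ 13.4886)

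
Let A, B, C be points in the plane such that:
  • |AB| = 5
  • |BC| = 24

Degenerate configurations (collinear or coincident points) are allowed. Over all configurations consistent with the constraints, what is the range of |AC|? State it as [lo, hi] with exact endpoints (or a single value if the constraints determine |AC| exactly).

|AB| ∈ {5}
|BC| ∈ {24}
|AC| ∈ [19, 29]

|AC| ∈ [19, 29]  (≈ [19.0000, 29.0000])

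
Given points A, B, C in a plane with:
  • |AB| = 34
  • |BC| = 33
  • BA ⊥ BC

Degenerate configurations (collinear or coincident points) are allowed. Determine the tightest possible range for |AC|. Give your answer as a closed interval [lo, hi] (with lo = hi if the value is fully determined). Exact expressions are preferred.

|AB| ∈ {34}
|BC| ∈ {33}
|AC| ∈ {√(2245)}

|AC| = √(2245)  (≈ 47.3814)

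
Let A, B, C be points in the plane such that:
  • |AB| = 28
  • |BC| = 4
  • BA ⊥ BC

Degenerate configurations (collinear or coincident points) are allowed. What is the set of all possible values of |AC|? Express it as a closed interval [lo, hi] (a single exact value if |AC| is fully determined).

|AC| = 20·√(2)  (≈ 28.2843)

|AB| ∈ {28}
|BC| ∈ {4}
|AC| ∈ {20·√(2)}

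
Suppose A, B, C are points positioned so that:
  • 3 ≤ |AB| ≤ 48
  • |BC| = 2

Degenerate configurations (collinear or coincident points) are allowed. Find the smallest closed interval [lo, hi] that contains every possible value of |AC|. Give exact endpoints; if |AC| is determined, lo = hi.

|AC| ∈ [1, 50]  (≈ [1.0000, 50.0000])

|AB| ∈ [3, 48]
|BC| ∈ {2}
|AC| ∈ [1, 50]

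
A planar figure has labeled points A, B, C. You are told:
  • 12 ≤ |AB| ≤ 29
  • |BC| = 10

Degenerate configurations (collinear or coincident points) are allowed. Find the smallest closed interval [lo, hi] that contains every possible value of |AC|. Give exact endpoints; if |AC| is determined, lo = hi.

|AC| ∈ [2, 39]  (≈ [2.0000, 39.0000])

|AB| ∈ [12, 29]
|BC| ∈ {10}
|AC| ∈ [2, 39]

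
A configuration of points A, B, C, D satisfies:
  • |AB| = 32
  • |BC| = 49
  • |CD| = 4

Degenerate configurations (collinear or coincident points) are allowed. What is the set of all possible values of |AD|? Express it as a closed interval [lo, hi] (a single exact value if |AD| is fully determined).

|AD| ∈ [13, 85]  (≈ [13.0000, 85.0000])

|AB| ∈ {32}
|BC| ∈ {49}
|CD| ∈ {4}
|AC| ∈ [17, 81]
|BD| ∈ [45, 53]
|AD| ∈ [13, 85]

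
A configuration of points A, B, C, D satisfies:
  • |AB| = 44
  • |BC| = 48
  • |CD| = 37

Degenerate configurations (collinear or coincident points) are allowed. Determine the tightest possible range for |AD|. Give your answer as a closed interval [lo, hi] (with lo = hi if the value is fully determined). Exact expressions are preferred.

|AB| ∈ {44}
|BC| ∈ {48}
|CD| ∈ {37}
|AC| ∈ [4, 92]
|BD| ∈ [11, 85]
|AD| ∈ [0, 129]

|AD| ∈ [0, 129]  (≈ [0.0000, 129.0000])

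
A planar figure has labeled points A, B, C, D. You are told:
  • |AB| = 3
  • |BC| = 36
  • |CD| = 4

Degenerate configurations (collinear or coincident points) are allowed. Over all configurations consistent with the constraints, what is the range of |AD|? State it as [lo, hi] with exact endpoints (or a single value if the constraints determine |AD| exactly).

|AD| ∈ [29, 43]  (≈ [29.0000, 43.0000])

|AB| ∈ {3}
|BC| ∈ {36}
|CD| ∈ {4}
|AC| ∈ [33, 39]
|BD| ∈ [32, 40]
|AD| ∈ [29, 43]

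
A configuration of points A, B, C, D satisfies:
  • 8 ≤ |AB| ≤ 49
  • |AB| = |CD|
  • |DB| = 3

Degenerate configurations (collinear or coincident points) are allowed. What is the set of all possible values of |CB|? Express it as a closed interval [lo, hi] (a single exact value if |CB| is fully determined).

|CB| ∈ [5, 52]  (≈ [5.0000, 52.0000])

|AB| ∈ [8, 49]
|BD| ∈ {3}
|CD| ∈ [8, 49]
|AD| ∈ [5, 52]
|BC| ∈ [5, 52]
|AC| ∈ [0, 101]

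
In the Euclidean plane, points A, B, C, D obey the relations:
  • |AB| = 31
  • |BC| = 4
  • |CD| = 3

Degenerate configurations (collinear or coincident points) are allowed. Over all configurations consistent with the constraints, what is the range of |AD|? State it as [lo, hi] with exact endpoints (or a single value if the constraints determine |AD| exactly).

|AD| ∈ [24, 38]  (≈ [24.0000, 38.0000])

|AB| ∈ {31}
|BC| ∈ {4}
|CD| ∈ {3}
|AC| ∈ [27, 35]
|BD| ∈ [1, 7]
|AD| ∈ [24, 38]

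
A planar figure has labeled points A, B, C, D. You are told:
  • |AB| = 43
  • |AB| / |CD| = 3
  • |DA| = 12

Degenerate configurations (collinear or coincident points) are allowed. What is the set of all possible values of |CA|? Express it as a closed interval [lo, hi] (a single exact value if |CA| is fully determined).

|CA| ∈ [7/3, 79/3]  (≈ [2.3333, 26.3333])

|AB| ∈ {43}
|AD| ∈ {12}
|CD| ∈ {43/3}
|BD| ∈ [31, 55]
|AC| ∈ [7/3, 79/3]
|BC| ∈ [50/3, 208/3]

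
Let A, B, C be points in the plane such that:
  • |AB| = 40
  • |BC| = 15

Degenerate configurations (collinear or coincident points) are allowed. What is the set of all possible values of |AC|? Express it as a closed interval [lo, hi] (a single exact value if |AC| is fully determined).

|AB| ∈ {40}
|BC| ∈ {15}
|AC| ∈ [25, 55]

|AC| ∈ [25, 55]  (≈ [25.0000, 55.0000])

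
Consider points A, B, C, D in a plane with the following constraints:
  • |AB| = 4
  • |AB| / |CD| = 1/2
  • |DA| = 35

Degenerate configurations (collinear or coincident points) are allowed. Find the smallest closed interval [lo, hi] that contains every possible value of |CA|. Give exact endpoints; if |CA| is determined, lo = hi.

|CA| ∈ [27, 43]  (≈ [27.0000, 43.0000])

|AB| ∈ {4}
|AD| ∈ {35}
|CD| ∈ {8}
|BD| ∈ [31, 39]
|AC| ∈ [27, 43]
|BC| ∈ [23, 47]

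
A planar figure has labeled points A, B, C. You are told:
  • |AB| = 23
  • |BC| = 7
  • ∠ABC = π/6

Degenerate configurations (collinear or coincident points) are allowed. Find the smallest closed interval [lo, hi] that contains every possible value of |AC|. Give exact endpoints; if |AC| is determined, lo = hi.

|AB| ∈ {23}
|BC| ∈ {7}
|AC| ∈ {√(578 - 161·√(3))}

|AC| = √(578 - 161·√(3))  (≈ 17.2957)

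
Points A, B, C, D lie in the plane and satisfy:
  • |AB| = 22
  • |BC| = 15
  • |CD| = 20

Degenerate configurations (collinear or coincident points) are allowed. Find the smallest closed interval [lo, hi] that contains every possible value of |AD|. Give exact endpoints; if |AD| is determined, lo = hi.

|AB| ∈ {22}
|BC| ∈ {15}
|CD| ∈ {20}
|AC| ∈ [7, 37]
|BD| ∈ [5, 35]
|AD| ∈ [0, 57]

|AD| ∈ [0, 57]  (≈ [0.0000, 57.0000])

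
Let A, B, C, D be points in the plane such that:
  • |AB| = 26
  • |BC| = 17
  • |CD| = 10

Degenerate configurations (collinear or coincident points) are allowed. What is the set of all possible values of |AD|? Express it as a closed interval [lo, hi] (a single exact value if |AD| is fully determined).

|AD| ∈ [0, 53]  (≈ [0.0000, 53.0000])

|AB| ∈ {26}
|BC| ∈ {17}
|CD| ∈ {10}
|AC| ∈ [9, 43]
|BD| ∈ [7, 27]
|AD| ∈ [0, 53]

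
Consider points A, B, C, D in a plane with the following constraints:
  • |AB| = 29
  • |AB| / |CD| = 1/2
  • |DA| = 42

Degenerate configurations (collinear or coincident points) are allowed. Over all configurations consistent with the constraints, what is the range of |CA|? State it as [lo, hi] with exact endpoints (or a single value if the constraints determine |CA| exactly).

|CA| ∈ [16, 100]  (≈ [16.0000, 100.0000])

|AB| ∈ {29}
|AD| ∈ {42}
|CD| ∈ {58}
|BD| ∈ [13, 71]
|AC| ∈ [16, 100]
|BC| ∈ [0, 129]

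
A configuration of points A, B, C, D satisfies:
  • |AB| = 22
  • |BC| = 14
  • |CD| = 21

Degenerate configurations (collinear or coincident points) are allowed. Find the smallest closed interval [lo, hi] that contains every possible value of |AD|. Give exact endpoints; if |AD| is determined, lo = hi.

|AD| ∈ [0, 57]  (≈ [0.0000, 57.0000])

|AB| ∈ {22}
|BC| ∈ {14}
|CD| ∈ {21}
|AC| ∈ [8, 36]
|BD| ∈ [7, 35]
|AD| ∈ [0, 57]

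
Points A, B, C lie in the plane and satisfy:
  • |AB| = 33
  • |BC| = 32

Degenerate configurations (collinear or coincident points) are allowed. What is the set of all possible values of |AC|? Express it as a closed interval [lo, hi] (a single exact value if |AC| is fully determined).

|AB| ∈ {33}
|BC| ∈ {32}
|AC| ∈ [1, 65]

|AC| ∈ [1, 65]  (≈ [1.0000, 65.0000])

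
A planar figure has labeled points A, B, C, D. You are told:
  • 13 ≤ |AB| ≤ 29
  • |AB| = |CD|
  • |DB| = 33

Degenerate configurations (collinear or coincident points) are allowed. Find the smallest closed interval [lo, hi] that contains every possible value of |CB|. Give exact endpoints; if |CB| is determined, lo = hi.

|CB| ∈ [4, 62]  (≈ [4.0000, 62.0000])

|AB| ∈ [13, 29]
|BD| ∈ {33}
|CD| ∈ [13, 29]
|AD| ∈ [4, 62]
|BC| ∈ [4, 62]
|AC| ∈ [0, 91]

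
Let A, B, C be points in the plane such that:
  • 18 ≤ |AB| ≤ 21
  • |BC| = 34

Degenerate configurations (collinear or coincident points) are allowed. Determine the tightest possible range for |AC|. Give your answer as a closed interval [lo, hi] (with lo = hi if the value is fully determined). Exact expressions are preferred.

|AB| ∈ [18, 21]
|BC| ∈ {34}
|AC| ∈ [13, 55]

|AC| ∈ [13, 55]  (≈ [13.0000, 55.0000])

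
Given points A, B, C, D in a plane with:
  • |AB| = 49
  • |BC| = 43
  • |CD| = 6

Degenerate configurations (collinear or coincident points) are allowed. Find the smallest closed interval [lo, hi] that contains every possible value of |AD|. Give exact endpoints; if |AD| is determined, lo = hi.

|AD| ∈ [0, 98]  (≈ [0.0000, 98.0000])

|AB| ∈ {49}
|BC| ∈ {43}
|CD| ∈ {6}
|AC| ∈ [6, 92]
|BD| ∈ [37, 49]
|AD| ∈ [0, 98]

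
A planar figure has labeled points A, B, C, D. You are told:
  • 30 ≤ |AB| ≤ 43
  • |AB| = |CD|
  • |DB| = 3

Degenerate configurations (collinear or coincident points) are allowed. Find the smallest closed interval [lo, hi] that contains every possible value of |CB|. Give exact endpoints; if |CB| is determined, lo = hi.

|AB| ∈ [30, 43]
|BD| ∈ {3}
|CD| ∈ [30, 43]
|AD| ∈ [27, 46]
|BC| ∈ [27, 46]
|AC| ∈ [0, 89]

|CB| ∈ [27, 46]  (≈ [27.0000, 46.0000])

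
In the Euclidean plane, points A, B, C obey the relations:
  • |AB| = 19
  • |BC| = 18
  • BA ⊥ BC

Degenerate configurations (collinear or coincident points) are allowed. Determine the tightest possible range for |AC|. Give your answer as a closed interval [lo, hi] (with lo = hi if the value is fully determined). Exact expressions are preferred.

|AB| ∈ {19}
|BC| ∈ {18}
|AC| ∈ {√(685)}

|AC| = √(685)  (≈ 26.1725)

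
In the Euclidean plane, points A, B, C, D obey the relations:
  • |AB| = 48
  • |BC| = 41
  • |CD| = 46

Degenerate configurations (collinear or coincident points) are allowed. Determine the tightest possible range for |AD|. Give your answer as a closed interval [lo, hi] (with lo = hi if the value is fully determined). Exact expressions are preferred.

|AB| ∈ {48}
|BC| ∈ {41}
|CD| ∈ {46}
|AC| ∈ [7, 89]
|BD| ∈ [5, 87]
|AD| ∈ [0, 135]

|AD| ∈ [0, 135]  (≈ [0.0000, 135.0000])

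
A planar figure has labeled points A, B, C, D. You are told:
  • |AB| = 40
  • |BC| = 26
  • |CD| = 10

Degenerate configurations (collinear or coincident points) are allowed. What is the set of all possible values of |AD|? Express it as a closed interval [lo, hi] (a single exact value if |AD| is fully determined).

|AD| ∈ [4, 76]  (≈ [4.0000, 76.0000])

|AB| ∈ {40}
|BC| ∈ {26}
|CD| ∈ {10}
|AC| ∈ [14, 66]
|BD| ∈ [16, 36]
|AD| ∈ [4, 76]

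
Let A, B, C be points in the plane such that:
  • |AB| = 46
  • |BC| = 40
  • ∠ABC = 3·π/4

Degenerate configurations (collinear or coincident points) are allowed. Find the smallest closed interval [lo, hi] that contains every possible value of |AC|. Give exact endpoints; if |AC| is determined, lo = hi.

|AC| = 2·√(460·√(2) + 929)  (≈ 79.4868)

|AB| ∈ {46}
|BC| ∈ {40}
|AC| ∈ {2·√(460·√(2) + 929)}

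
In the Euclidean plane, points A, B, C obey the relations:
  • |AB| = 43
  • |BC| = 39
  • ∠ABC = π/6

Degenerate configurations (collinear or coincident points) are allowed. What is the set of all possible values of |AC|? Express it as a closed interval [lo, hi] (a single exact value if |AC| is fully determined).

|AB| ∈ {43}
|BC| ∈ {39}
|AC| ∈ {√(3370 - 1677·√(3))}

|AC| = √(3370 - 1677·√(3))  (≈ 21.5720)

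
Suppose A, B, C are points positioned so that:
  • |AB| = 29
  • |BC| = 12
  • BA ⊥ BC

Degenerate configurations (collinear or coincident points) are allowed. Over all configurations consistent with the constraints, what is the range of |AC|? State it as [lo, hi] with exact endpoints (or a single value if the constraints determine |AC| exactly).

|AB| ∈ {29}
|BC| ∈ {12}
|AC| ∈ {√(985)}

|AC| = √(985)  (≈ 31.3847)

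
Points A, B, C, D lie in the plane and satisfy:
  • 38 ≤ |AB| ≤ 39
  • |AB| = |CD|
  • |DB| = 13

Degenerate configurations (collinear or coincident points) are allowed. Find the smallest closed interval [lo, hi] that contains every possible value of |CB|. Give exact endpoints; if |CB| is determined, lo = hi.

|AB| ∈ [38, 39]
|BD| ∈ {13}
|CD| ∈ [38, 39]
|AD| ∈ [25, 52]
|BC| ∈ [25, 52]
|AC| ∈ [0, 91]

|CB| ∈ [25, 52]  (≈ [25.0000, 52.0000])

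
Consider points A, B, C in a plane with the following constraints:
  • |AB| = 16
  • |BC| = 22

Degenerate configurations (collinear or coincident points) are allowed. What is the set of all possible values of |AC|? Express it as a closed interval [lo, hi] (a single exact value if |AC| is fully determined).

|AC| ∈ [6, 38]  (≈ [6.0000, 38.0000])

|AB| ∈ {16}
|BC| ∈ {22}
|AC| ∈ [6, 38]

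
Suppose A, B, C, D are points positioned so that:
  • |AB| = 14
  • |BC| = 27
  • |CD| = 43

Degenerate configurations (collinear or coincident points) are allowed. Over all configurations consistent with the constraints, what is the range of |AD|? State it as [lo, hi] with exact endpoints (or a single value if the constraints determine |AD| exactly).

|AB| ∈ {14}
|BC| ∈ {27}
|CD| ∈ {43}
|AC| ∈ [13, 41]
|BD| ∈ [16, 70]
|AD| ∈ [2, 84]

|AD| ∈ [2, 84]  (≈ [2.0000, 84.0000])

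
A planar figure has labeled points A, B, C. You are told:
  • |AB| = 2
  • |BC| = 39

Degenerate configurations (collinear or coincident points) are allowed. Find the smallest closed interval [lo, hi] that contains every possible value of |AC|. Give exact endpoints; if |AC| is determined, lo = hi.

|AB| ∈ {2}
|BC| ∈ {39}
|AC| ∈ [37, 41]

|AC| ∈ [37, 41]  (≈ [37.0000, 41.0000])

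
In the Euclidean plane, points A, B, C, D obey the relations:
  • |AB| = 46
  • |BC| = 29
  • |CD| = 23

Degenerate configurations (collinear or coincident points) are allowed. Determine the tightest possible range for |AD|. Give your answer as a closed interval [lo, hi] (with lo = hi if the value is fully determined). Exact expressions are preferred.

|AD| ∈ [0, 98]  (≈ [0.0000, 98.0000])

|AB| ∈ {46}
|BC| ∈ {29}
|CD| ∈ {23}
|AC| ∈ [17, 75]
|BD| ∈ [6, 52]
|AD| ∈ [0, 98]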